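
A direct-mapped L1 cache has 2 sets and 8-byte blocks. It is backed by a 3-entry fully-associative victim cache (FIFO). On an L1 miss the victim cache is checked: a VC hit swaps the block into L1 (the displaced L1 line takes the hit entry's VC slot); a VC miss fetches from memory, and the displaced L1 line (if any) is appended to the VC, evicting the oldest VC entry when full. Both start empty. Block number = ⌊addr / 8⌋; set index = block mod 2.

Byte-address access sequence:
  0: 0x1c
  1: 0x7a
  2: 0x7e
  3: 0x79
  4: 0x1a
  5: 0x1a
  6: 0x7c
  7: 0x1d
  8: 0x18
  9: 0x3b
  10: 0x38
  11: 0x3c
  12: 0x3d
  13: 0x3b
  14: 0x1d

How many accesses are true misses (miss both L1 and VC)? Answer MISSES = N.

  [0] addr=0x1c blk=3 s=1: MISS | VC []
  [1] addr=0x7a blk=15 s=1: MISS | VC [3]
  [2] addr=0x7e blk=15 s=1: L1-HIT | VC [3]
  [3] addr=0x79 blk=15 s=1: L1-HIT | VC [3]
  [4] addr=0x1a blk=3 s=1: VC-HIT | VC [15]
  [5] addr=0x1a blk=3 s=1: L1-HIT | VC [15]
  [6] addr=0x7c blk=15 s=1: VC-HIT | VC [3]
  [7] addr=0x1d blk=3 s=1: VC-HIT | VC [15]
  [8] addr=0x18 blk=3 s=1: L1-HIT | VC [15]
  [9] addr=0x3b blk=7 s=1: MISS | VC [15, 3]
  [10] addr=0x38 blk=7 s=1: L1-HIT | VC [15, 3]
  [11] addr=0x3c blk=7 s=1: L1-HIT | VC [15, 3]
  [12] addr=0x3d blk=7 s=1: L1-HIT | VC [15, 3]
  [13] addr=0x3b blk=7 s=1: L1-HIT | VC [15, 3]
  [14] addr=0x1d blk=3 s=1: VC-HIT | VC [15, 7]

MISSES = 3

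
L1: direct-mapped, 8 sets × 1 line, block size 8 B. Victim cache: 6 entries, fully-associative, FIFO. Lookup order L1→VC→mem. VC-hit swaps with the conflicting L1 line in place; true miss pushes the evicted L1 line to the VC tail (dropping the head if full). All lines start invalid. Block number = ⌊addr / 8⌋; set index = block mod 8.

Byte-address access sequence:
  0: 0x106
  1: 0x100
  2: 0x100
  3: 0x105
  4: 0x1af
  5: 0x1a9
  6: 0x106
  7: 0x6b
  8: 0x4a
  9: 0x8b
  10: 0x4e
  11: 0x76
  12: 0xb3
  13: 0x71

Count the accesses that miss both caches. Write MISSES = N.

MISSES = 7

#0 0x106→b32/s0 MISS; vc=[]
#1 0x100→b32/s0 L1-HIT; vc=[]
#2 0x100→b32/s0 L1-HIT; vc=[]
#3 0x105→b32/s0 L1-HIT; vc=[]
#4 0x1af→b53/s5 MISS; vc=[]
#5 0x1a9→b53/s5 L1-HIT; vc=[]
#6 0x106→b32/s0 L1-HIT; vc=[]
#7 0x6b→b13/s5 MISS; vc=[53]
#8 0x4a→b9/s1 MISS; vc=[53]
#9 0x8b→b17/s1 MISS; vc=[53,9]
#10 0x4e→b9/s1 VC-HIT; vc=[53,17]
#11 0x76→b14/s6 MISS; vc=[53,17]
#12 0xb3→b22/s6 MISS; vc=[53,17,14]
#13 0x71→b14/s6 VC-HIT; vc=[53,17,22]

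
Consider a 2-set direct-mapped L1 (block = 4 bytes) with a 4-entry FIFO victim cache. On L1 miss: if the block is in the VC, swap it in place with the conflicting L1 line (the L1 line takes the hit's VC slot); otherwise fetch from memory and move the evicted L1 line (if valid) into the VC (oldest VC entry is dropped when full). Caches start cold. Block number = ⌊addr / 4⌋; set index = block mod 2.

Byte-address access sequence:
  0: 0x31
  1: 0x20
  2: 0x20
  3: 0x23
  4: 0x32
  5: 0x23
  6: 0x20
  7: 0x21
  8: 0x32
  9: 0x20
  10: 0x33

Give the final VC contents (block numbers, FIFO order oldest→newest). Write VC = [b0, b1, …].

VC = [8]

0: 0x31 (blk 12, set 0) → MISS  vc=[]
1: 0x20 (blk 8, set 0) → MISS  vc=[12]
2: 0x20 (blk 8, set 0) → L1-HIT  vc=[12]
3: 0x23 (blk 8, set 0) → L1-HIT  vc=[12]
4: 0x32 (blk 12, set 0) → VC-HIT  vc=[8]
5: 0x23 (blk 8, set 0) → VC-HIT  vc=[12]
6: 0x20 (blk 8, set 0) → L1-HIT  vc=[12]
7: 0x21 (blk 8, set 0) → L1-HIT  vc=[12]
8: 0x32 (blk 12, set 0) → VC-HIT  vc=[8]
9: 0x20 (blk 8, set 0) → VC-HIT  vc=[12]
10: 0x33 (blk 12, set 0) → VC-HIT  vc=[8]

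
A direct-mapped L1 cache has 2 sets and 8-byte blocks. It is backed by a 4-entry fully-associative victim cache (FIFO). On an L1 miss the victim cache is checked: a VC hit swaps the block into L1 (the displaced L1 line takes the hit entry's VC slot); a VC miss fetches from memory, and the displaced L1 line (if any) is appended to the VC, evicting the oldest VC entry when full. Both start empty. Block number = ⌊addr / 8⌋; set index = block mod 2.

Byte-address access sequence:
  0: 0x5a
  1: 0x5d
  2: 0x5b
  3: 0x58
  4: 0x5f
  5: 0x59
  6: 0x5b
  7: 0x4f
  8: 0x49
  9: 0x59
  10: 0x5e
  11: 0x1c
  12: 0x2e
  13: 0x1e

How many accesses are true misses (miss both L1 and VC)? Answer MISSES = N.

0: 0x5a (blk 11, set 1) → MISS  vc=[]
1: 0x5d (blk 11, set 1) → L1-HIT  vc=[]
2: 0x5b (blk 11, set 1) → L1-HIT  vc=[]
3: 0x58 (blk 11, set 1) → L1-HIT  vc=[]
4: 0x5f (blk 11, set 1) → L1-HIT  vc=[]
5: 0x59 (blk 11, set 1) → L1-HIT  vc=[]
6: 0x5b (blk 11, set 1) → L1-HIT  vc=[]
7: 0x4f (blk 9, set 1) → MISS  vc=[11]
8: 0x49 (blk 9, set 1) → L1-HIT  vc=[11]
9: 0x59 (blk 11, set 1) → VC-HIT  vc=[9]
10: 0x5e (blk 11, set 1) → L1-HIT  vc=[9]
11: 0x1c (blk 3, set 1) → MISS  vc=[9, 11]
12: 0x2e (blk 5, set 1) → MISS  vc=[9, 11, 3]
13: 0x1e (blk 3, set 1) → VC-HIT  vc=[9, 11, 5]

MISSES = 4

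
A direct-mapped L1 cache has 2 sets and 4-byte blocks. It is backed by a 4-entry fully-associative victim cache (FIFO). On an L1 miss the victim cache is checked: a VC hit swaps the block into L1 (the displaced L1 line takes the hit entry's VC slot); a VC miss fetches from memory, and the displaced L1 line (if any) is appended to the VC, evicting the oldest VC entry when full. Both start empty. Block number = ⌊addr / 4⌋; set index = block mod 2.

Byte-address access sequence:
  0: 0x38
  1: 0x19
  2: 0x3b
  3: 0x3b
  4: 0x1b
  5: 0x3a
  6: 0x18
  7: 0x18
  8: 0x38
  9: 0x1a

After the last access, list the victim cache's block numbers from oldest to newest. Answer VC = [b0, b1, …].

0: 0x38 (blk 14, set 0) → MISS  vc=[]
1: 0x19 (blk 6, set 0) → MISS  vc=[14]
2: 0x3b (blk 14, set 0) → VC-HIT  vc=[6]
3: 0x3b (blk 14, set 0) → L1-HIT  vc=[6]
4: 0x1b (blk 6, set 0) → VC-HIT  vc=[14]
5: 0x3a (blk 14, set 0) → VC-HIT  vc=[6]
6: 0x18 (blk 6, set 0) → VC-HIT  vc=[14]
7: 0x18 (blk 6, set 0) → L1-HIT  vc=[14]
8: 0x38 (blk 14, set 0) → VC-HIT  vc=[6]
9: 0x1a (blk 6, set 0) → VC-HIT  vc=[14]

VC = [14]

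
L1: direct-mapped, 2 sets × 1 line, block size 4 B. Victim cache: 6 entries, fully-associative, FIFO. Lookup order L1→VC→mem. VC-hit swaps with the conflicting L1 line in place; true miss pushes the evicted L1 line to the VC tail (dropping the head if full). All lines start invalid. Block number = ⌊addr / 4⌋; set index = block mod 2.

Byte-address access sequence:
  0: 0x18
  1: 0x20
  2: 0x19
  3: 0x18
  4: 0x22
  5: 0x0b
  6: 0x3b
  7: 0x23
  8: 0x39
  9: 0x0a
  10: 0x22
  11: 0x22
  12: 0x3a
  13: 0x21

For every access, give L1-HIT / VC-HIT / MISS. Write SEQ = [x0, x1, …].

  [0] addr=0x18 blk=6 s=0: MISS | VC []
  [1] addr=0x20 blk=8 s=0: MISS | VC [6]
  [2] addr=0x19 blk=6 s=0: VC-HIT | VC [8]
  [3] addr=0x18 blk=6 s=0: L1-HIT | VC [8]
  [4] addr=0x22 blk=8 s=0: VC-HIT | VC [6]
  [5] addr=0xb blk=2 s=0: MISS | VC [6, 8]
  [6] addr=0x3b blk=14 s=0: MISS | VC [6, 8, 2]
  [7] addr=0x23 blk=8 s=0: VC-HIT | VC [6, 14, 2]
  [8] addr=0x39 blk=14 s=0: VC-HIT | VC [6, 8, 2]
  [9] addr=0xa blk=2 s=0: VC-HIT | VC [6, 8, 14]
  [10] addr=0x22 blk=8 s=0: VC-HIT | VC [6, 2, 14]
  [11] addr=0x22 blk=8 s=0: L1-HIT | VC [6, 2, 14]
  [12] addr=0x3a blk=14 s=0: VC-HIT | VC [6, 2, 8]
  [13] addr=0x21 blk=8 s=0: VC-HIT | VC [6, 2, 14]

SEQ = [MISS, MISS, VC-HIT, L1-HIT, VC-HIT, MISS, MISS, VC-HIT, VC-HIT, VC-HIT, VC-HIT, L1-HIT, VC-HIT, VC-HIT]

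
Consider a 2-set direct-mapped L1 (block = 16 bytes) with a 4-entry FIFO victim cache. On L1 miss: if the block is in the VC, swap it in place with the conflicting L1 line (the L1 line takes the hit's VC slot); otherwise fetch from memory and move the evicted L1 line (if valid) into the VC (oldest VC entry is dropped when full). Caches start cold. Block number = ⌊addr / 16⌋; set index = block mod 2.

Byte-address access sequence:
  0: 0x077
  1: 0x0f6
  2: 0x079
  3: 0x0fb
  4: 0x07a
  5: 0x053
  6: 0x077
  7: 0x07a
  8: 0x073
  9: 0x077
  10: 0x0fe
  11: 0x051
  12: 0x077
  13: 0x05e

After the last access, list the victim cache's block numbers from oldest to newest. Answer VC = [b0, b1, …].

VC = [7, 15]

#0 0x77→b7/s1 MISS; vc=[]
#1 0xf6→b15/s1 MISS; vc=[7]
#2 0x79→b7/s1 VC-HIT; vc=[15]
#3 0xfb→b15/s1 VC-HIT; vc=[7]
#4 0x7a→b7/s1 VC-HIT; vc=[15]
#5 0x53→b5/s1 MISS; vc=[15,7]
#6 0x77→b7/s1 VC-HIT; vc=[15,5]
#7 0x7a→b7/s1 L1-HIT; vc=[15,5]
#8 0x73→b7/s1 L1-HIT; vc=[15,5]
#9 0x77→b7/s1 L1-HIT; vc=[15,5]
#10 0xfe→b15/s1 VC-HIT; vc=[7,5]
#11 0x51→b5/s1 VC-HIT; vc=[7,15]
#12 0x77→b7/s1 VC-HIT; vc=[5,15]
#13 0x5e→b5/s1 VC-HIT; vc=[7,15]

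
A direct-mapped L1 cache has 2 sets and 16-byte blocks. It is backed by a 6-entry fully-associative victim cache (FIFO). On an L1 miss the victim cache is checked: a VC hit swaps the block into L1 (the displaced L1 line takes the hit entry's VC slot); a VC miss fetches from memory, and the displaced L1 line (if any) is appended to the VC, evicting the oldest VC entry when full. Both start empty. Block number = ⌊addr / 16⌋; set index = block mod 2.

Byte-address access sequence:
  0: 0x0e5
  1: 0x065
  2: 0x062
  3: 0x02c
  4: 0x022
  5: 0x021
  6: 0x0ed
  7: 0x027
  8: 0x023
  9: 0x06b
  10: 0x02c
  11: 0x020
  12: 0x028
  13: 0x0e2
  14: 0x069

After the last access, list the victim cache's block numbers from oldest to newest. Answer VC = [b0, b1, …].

#0 0xe5→b14/s0 MISS; vc=[]
#1 0x65→b6/s0 MISS; vc=[14]
#2 0x62→b6/s0 L1-HIT; vc=[14]
#3 0x2c→b2/s0 MISS; vc=[14,6]
#4 0x22→b2/s0 L1-HIT; vc=[14,6]
#5 0x21→b2/s0 L1-HIT; vc=[14,6]
#6 0xed→b14/s0 VC-HIT; vc=[2,6]
#7 0x27→b2/s0 VC-HIT; vc=[14,6]
#8 0x23→b2/s0 L1-HIT; vc=[14,6]
#9 0x6b→b6/s0 VC-HIT; vc=[14,2]
#10 0x2c→b2/s0 VC-HIT; vc=[14,6]
#11 0x20→b2/s0 L1-HIT; vc=[14,6]
#12 0x28→b2/s0 L1-HIT; vc=[14,6]
#13 0xe2→b14/s0 VC-HIT; vc=[2,6]
#14 0x69→b6/s0 VC-HIT; vc=[2,14]

VC = [2, 14]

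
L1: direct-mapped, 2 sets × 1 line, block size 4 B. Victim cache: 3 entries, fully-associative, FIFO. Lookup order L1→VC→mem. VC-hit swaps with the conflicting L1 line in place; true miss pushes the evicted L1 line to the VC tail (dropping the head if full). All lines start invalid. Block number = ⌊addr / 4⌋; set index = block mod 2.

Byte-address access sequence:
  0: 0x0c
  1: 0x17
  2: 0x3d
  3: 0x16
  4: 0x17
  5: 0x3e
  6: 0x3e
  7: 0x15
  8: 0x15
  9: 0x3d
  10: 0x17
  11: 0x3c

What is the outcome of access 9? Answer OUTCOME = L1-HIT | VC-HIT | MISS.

OUTCOME = VC-HIT

#0 0xc→b3/s1 MISS; vc=[]
#1 0x17→b5/s1 MISS; vc=[3]
#2 0x3d→b15/s1 MISS; vc=[3,5]
#3 0x16→b5/s1 VC-HIT; vc=[3,15]
#4 0x17→b5/s1 L1-HIT; vc=[3,15]
#5 0x3e→b15/s1 VC-HIT; vc=[3,5]
#6 0x3e→b15/s1 L1-HIT; vc=[3,5]
#7 0x15→b5/s1 VC-HIT; vc=[3,15]
#8 0x15→b5/s1 L1-HIT; vc=[3,15]
#9 0x3d→b15/s1 VC-HIT; vc=[3,5]
#10 0x17→b5/s1 VC-HIT; vc=[3,15]
#11 0x3c→b15/s1 VC-HIT; vc=[3,5]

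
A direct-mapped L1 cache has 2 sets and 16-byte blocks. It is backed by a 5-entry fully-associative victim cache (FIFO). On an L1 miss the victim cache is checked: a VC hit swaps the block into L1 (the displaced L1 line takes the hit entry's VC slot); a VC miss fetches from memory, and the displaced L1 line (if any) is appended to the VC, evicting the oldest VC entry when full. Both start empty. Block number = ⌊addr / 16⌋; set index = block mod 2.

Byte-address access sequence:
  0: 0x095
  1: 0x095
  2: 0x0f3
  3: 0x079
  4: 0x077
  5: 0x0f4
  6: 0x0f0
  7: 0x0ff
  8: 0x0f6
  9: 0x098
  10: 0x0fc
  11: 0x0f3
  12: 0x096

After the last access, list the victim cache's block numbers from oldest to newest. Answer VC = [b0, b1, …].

#0 0x95→b9/s1 MISS; vc=[]
#1 0x95→b9/s1 L1-HIT; vc=[]
#2 0xf3→b15/s1 MISS; vc=[9]
#3 0x79→b7/s1 MISS; vc=[9,15]
#4 0x77→b7/s1 L1-HIT; vc=[9,15]
#5 0xf4→b15/s1 VC-HIT; vc=[9,7]
#6 0xf0→b15/s1 L1-HIT; vc=[9,7]
#7 0xff→b15/s1 L1-HIT; vc=[9,7]
#8 0xf6→b15/s1 L1-HIT; vc=[9,7]
#9 0x98→b9/s1 VC-HIT; vc=[15,7]
#10 0xfc→b15/s1 VC-HIT; vc=[9,7]
#11 0xf3→b15/s1 L1-HIT; vc=[9,7]
#12 0x96→b9/s1 VC-HIT; vc=[15,7]

VC = [15, 7]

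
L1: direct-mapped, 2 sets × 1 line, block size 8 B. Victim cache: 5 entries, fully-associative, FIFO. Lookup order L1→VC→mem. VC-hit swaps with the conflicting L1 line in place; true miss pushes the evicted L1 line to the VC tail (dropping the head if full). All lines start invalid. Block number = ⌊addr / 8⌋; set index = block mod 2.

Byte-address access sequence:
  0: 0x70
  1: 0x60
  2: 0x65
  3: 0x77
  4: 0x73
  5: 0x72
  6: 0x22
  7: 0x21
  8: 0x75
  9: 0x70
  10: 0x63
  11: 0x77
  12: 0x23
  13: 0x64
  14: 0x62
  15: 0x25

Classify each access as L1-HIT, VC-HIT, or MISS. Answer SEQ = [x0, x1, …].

SEQ = [MISS, MISS, L1-HIT, VC-HIT, L1-HIT, L1-HIT, MISS, L1-HIT, VC-HIT, L1-HIT, VC-HIT, VC-HIT, VC-HIT, VC-HIT, L1-HIT, VC-HIT]

#0 0x70→b14/s0 MISS; vc=[]
#1 0x60→b12/s0 MISS; vc=[14]
#2 0x65→b12/s0 L1-HIT; vc=[14]
#3 0x77→b14/s0 VC-HIT; vc=[12]
#4 0x73→b14/s0 L1-HIT; vc=[12]
#5 0x72→b14/s0 L1-HIT; vc=[12]
#6 0x22→b4/s0 MISS; vc=[12,14]
#7 0x21→b4/s0 L1-HIT; vc=[12,14]
#8 0x75→b14/s0 VC-HIT; vc=[12,4]
#9 0x70→b14/s0 L1-HIT; vc=[12,4]
#10 0x63→b12/s0 VC-HIT; vc=[14,4]
#11 0x77→b14/s0 VC-HIT; vc=[12,4]
#12 0x23→b4/s0 VC-HIT; vc=[12,14]
#13 0x64→b12/s0 VC-HIT; vc=[4,14]
#14 0x62→b12/s0 L1-HIT; vc=[4,14]
#15 0x25→b4/s0 VC-HIT; vc=[12,14]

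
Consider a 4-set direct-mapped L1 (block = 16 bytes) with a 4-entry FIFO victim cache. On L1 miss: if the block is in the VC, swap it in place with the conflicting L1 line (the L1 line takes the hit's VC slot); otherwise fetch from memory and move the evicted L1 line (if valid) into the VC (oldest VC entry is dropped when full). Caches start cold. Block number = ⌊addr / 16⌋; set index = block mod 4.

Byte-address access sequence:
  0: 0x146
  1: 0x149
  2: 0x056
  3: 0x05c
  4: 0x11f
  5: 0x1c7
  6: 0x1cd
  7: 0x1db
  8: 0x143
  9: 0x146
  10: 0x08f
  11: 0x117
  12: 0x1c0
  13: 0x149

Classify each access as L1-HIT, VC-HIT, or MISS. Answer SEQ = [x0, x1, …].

SEQ = [MISS, L1-HIT, MISS, L1-HIT, MISS, MISS, L1-HIT, MISS, VC-HIT, L1-HIT, MISS, VC-HIT, VC-HIT, VC-HIT]

#0 0x146→b20/s0 MISS; vc=[]
#1 0x149→b20/s0 L1-HIT; vc=[]
#2 0x56→b5/s1 MISS; vc=[]
#3 0x5c→b5/s1 L1-HIT; vc=[]
#4 0x11f→b17/s1 MISS; vc=[5]
#5 0x1c7→b28/s0 MISS; vc=[5,20]
#6 0x1cd→b28/s0 L1-HIT; vc=[5,20]
#7 0x1db→b29/s1 MISS; vc=[5,20,17]
#8 0x143→b20/s0 VC-HIT; vc=[5,28,17]
#9 0x146→b20/s0 L1-HIT; vc=[5,28,17]
#10 0x8f→b8/s0 MISS; vc=[5,28,17,20]
#11 0x117→b17/s1 VC-HIT; vc=[5,28,29,20]
#12 0x1c0→b28/s0 VC-HIT; vc=[5,8,29,20]
#13 0x149→b20/s0 VC-HIT; vc=[5,8,29,28]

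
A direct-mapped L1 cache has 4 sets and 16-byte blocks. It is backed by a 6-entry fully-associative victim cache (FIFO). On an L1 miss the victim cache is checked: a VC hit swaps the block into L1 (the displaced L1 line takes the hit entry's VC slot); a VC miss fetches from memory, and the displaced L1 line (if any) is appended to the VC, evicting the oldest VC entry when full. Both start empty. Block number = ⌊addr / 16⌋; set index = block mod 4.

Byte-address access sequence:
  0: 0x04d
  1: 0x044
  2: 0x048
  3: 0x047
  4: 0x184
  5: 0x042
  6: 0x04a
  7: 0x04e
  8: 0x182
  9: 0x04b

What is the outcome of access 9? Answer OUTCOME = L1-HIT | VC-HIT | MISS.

  [0] addr=0x4d blk=4 s=0: MISS | VC []
  [1] addr=0x44 blk=4 s=0: L1-HIT | VC []
  [2] addr=0x48 blk=4 s=0: L1-HIT | VC []
  [3] addr=0x47 blk=4 s=0: L1-HIT | VC []
  [4] addr=0x184 blk=24 s=0: MISS | VC [4]
  [5] addr=0x42 blk=4 s=0: VC-HIT | VC [24]
  [6] addr=0x4a blk=4 s=0: L1-HIT | VC [24]
  [7] addr=0x4e blk=4 s=0: L1-HIT | VC [24]
  [8] addr=0x182 blk=24 s=0: VC-HIT | VC [4]
  [9] addr=0x4b blk=4 s=0: VC-HIT | VC [24]

OUTCOME = VC-HIT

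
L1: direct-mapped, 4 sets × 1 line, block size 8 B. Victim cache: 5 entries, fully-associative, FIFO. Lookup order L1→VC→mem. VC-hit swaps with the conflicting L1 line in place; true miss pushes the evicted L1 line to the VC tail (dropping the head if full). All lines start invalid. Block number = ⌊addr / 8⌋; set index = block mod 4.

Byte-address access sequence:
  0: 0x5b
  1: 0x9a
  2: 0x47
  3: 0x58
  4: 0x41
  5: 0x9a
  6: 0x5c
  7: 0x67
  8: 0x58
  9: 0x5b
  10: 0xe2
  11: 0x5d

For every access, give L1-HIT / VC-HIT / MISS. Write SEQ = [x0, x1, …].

0: 0x5b (blk 11, set 3) → MISS  vc=[]
1: 0x9a (blk 19, set 3) → MISS  vc=[11]
2: 0x47 (blk 8, set 0) → MISS  vc=[11]
3: 0x58 (blk 11, set 3) → VC-HIT  vc=[19]
4: 0x41 (blk 8, set 0) → L1-HIT  vc=[19]
5: 0x9a (blk 19, set 3) → VC-HIT  vc=[11]
6: 0x5c (blk 11, set 3) → VC-HIT  vc=[19]
7: 0x67 (blk 12, set 0) → MISS  vc=[19, 8]
8: 0x58 (blk 11, set 3) → L1-HIT  vc=[19, 8]
9: 0x5b (blk 11, set 3) → L1-HIT  vc=[19, 8]
10: 0xe2 (blk 28, set 0) → MISS  vc=[19, 8, 12]
11: 0x5d (blk 11, set 3) → L1-HIT  vc=[19, 8, 12]

SEQ = [MISS, MISS, MISS, VC-HIT, L1-HIT, VC-HIT, VC-HIT, MISS, L1-HIT, L1-HIT, MISS, L1-HIT]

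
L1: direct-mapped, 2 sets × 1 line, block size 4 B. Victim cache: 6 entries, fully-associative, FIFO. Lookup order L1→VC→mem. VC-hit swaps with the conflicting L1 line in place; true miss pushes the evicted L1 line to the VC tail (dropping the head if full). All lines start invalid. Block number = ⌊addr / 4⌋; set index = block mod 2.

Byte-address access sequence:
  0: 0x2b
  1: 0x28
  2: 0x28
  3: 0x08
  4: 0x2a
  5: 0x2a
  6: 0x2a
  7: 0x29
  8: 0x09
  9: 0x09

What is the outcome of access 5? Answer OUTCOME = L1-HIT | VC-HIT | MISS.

0: 0x2b (blk 10, set 0) → MISS  vc=[]
1: 0x28 (blk 10, set 0) → L1-HIT  vc=[]
2: 0x28 (blk 10, set 0) → L1-HIT  vc=[]
3: 0x8 (blk 2, set 0) → MISS  vc=[10]
4: 0x2a (blk 10, set 0) → VC-HIT  vc=[2]
5: 0x2a (blk 10, set 0) → L1-HIT  vc=[2]
6: 0x2a (blk 10, set 0) → L1-HIT  vc=[2]
7: 0x29 (blk 10, set 0) → L1-HIT  vc=[2]
8: 0x9 (blk 2, set 0) → VC-HIT  vc=[10]
9: 0x9 (blk 2, set 0) → L1-HIT  vc=[10]

OUTCOME = L1-HIT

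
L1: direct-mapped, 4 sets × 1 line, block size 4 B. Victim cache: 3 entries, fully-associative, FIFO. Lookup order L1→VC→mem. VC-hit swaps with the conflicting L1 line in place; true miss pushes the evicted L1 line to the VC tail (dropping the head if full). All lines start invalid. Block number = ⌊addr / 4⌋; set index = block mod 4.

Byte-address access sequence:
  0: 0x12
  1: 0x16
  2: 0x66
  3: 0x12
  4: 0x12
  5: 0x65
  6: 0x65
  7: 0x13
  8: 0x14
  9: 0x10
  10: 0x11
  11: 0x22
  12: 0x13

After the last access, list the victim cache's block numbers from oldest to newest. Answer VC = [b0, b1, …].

VC = [25, 8]

0: 0x12 (blk 4, set 0) → MISS  vc=[]
1: 0x16 (blk 5, set 1) → MISS  vc=[]
2: 0x66 (blk 25, set 1) → MISS  vc=[5]
3: 0x12 (blk 4, set 0) → L1-HIT  vc=[5]
4: 0x12 (blk 4, set 0) → L1-HIT  vc=[5]
5: 0x65 (blk 25, set 1) → L1-HIT  vc=[5]
6: 0x65 (blk 25, set 1) → L1-HIT  vc=[5]
7: 0x13 (blk 4, set 0) → L1-HIT  vc=[5]
8: 0x14 (blk 5, set 1) → VC-HIT  vc=[25]
9: 0x10 (blk 4, set 0) → L1-HIT  vc=[25]
10: 0x11 (blk 4, set 0) → L1-HIT  vc=[25]
11: 0x22 (blk 8, set 0) → MISS  vc=[25, 4]
12: 0x13 (blk 4, set 0) → VC-HIT  vc=[25, 8]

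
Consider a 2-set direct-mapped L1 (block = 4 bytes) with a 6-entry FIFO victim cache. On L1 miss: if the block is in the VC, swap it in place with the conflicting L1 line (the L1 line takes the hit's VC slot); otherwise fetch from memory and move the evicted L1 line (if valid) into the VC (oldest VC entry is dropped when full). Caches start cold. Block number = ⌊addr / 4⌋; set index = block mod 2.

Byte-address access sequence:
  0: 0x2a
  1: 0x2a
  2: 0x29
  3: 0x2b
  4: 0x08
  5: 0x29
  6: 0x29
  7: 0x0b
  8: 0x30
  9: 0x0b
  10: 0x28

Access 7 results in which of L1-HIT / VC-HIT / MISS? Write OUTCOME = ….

OUTCOME = VC-HIT

#0 0x2a→b10/s0 MISS; vc=[]
#1 0x2a→b10/s0 L1-HIT; vc=[]
#2 0x29→b10/s0 L1-HIT; vc=[]
#3 0x2b→b10/s0 L1-HIT; vc=[]
#4 0x8→b2/s0 MISS; vc=[10]
#5 0x29→b10/s0 VC-HIT; vc=[2]
#6 0x29→b10/s0 L1-HIT; vc=[2]
#7 0xb→b2/s0 VC-HIT; vc=[10]
#8 0x30→b12/s0 MISS; vc=[10,2]
#9 0xb→b2/s0 VC-HIT; vc=[10,12]
#10 0x28→b10/s0 VC-HIT; vc=[2,12]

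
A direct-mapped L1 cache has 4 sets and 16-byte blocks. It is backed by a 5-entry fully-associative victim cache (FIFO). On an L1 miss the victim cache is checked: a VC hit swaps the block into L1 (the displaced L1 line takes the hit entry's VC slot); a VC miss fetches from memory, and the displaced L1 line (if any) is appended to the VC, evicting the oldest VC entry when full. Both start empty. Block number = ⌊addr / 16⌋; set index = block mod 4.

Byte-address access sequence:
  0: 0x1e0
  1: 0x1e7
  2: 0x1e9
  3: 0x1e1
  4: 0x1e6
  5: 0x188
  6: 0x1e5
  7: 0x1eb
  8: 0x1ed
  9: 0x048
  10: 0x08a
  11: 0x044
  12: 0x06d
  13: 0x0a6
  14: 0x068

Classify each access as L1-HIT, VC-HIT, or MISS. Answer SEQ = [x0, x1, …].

SEQ = [MISS, L1-HIT, L1-HIT, L1-HIT, L1-HIT, MISS, L1-HIT, L1-HIT, L1-HIT, MISS, MISS, VC-HIT, MISS, MISS, VC-HIT]

  [0] addr=0x1e0 blk=30 s=2: MISS | VC []
  [1] addr=0x1e7 blk=30 s=2: L1-HIT | VC []
  [2] addr=0x1e9 blk=30 s=2: L1-HIT | VC []
  [3] addr=0x1e1 blk=30 s=2: L1-HIT | VC []
  [4] addr=0x1e6 blk=30 s=2: L1-HIT | VC []
  [5] addr=0x188 blk=24 s=0: MISS | VC []
  [6] addr=0x1e5 blk=30 s=2: L1-HIT | VC []
  [7] addr=0x1eb blk=30 s=2: L1-HIT | VC []
  [8] addr=0x1ed blk=30 s=2: L1-HIT | VC []
  [9] addr=0x48 blk=4 s=0: MISS | VC [24]
  [10] addr=0x8a blk=8 s=0: MISS | VC [24, 4]
  [11] addr=0x44 blk=4 s=0: VC-HIT | VC [24, 8]
  [12] addr=0x6d blk=6 s=2: MISS | VC [24, 8, 30]
  [13] addr=0xa6 blk=10 s=2: MISS | VC [24, 8, 30, 6]
  [14] addr=0x68 blk=6 s=2: VC-HIT | VC [24, 8, 30, 10]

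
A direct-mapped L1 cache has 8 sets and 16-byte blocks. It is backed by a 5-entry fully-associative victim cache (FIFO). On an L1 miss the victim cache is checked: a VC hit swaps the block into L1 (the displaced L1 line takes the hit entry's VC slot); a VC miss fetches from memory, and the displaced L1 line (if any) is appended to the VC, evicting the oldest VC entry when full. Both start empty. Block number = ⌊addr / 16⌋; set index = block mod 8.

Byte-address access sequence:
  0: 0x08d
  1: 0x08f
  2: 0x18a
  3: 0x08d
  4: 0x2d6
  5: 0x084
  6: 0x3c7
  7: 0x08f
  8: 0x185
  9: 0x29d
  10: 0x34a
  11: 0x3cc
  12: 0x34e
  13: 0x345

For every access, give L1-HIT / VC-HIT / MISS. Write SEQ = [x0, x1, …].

SEQ = [MISS, L1-HIT, MISS, VC-HIT, MISS, L1-HIT, MISS, L1-HIT, VC-HIT, MISS, MISS, VC-HIT, VC-HIT, L1-HIT]

#0 0x8d→b8/s0 MISS; vc=[]
#1 0x8f→b8/s0 L1-HIT; vc=[]
#2 0x18a→b24/s0 MISS; vc=[8]
#3 0x8d→b8/s0 VC-HIT; vc=[24]
#4 0x2d6→b45/s5 MISS; vc=[24]
#5 0x84→b8/s0 L1-HIT; vc=[24]
#6 0x3c7→b60/s4 MISS; vc=[24]
#7 0x8f→b8/s0 L1-HIT; vc=[24]
#8 0x185→b24/s0 VC-HIT; vc=[8]
#9 0x29d→b41/s1 MISS; vc=[8]
#10 0x34a→b52/s4 MISS; vc=[8,60]
#11 0x3cc→b60/s4 VC-HIT; vc=[8,52]
#12 0x34e→b52/s4 VC-HIT; vc=[8,60]
#13 0x345→b52/s4 L1-HIT; vc=[8,60]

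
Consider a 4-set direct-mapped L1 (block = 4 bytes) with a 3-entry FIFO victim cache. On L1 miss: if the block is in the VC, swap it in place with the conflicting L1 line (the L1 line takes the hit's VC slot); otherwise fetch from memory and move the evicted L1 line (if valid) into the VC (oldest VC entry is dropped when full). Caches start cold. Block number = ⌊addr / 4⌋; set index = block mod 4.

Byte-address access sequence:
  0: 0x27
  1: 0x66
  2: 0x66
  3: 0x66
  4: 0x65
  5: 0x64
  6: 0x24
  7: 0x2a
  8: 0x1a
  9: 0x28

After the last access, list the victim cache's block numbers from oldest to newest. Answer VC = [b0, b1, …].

VC = [25, 6]

  [0] addr=0x27 blk=9 s=1: MISS | VC []
  [1] addr=0x66 blk=25 s=1: MISS | VC [9]
  [2] addr=0x66 blk=25 s=1: L1-HIT | VC [9]
  [3] addr=0x66 blk=25 s=1: L1-HIT | VC [9]
  [4] addr=0x65 blk=25 s=1: L1-HIT | VC [9]
  [5] addr=0x64 blk=25 s=1: L1-HIT | VC [9]
  [6] addr=0x24 blk=9 s=1: VC-HIT | VC [25]
  [7] addr=0x2a blk=10 s=2: MISS | VC [25]
  [8] addr=0x1a blk=6 s=2: MISS | VC [25, 10]
  [9] addr=0x28 blk=10 s=2: VC-HIT | VC [25, 6]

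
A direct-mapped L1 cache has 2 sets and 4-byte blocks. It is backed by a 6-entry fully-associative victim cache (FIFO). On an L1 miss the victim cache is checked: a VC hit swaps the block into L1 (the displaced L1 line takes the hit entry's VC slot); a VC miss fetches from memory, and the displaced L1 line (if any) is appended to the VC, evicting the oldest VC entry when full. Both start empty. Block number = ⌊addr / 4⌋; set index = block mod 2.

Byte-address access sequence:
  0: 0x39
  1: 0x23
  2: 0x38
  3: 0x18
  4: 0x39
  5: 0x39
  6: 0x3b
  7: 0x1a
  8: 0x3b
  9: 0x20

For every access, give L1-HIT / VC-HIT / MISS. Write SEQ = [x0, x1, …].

  [0] addr=0x39 blk=14 s=0: MISS | VC []
  [1] addr=0x23 blk=8 s=0: MISS | VC [14]
  [2] addr=0x38 blk=14 s=0: VC-HIT | VC [8]
  [3] addr=0x18 blk=6 s=0: MISS | VC [8, 14]
  [4] addr=0x39 blk=14 s=0: VC-HIT | VC [8, 6]
  [5] addr=0x39 blk=14 s=0: L1-HIT | VC [8, 6]
  [6] addr=0x3b blk=14 s=0: L1-HIT | VC [8, 6]
  [7] addr=0x1a blk=6 s=0: VC-HIT | VC [8, 14]
  [8] addr=0x3b blk=14 s=0: VC-HIT | VC [8, 6]
  [9] addr=0x20 blk=8 s=0: VC-HIT | VC [14, 6]

SEQ = [MISS, MISS, VC-HIT, MISS, VC-HIT, L1-HIT, L1-HIT, VC-HIT, VC-HIT, VC-HIT]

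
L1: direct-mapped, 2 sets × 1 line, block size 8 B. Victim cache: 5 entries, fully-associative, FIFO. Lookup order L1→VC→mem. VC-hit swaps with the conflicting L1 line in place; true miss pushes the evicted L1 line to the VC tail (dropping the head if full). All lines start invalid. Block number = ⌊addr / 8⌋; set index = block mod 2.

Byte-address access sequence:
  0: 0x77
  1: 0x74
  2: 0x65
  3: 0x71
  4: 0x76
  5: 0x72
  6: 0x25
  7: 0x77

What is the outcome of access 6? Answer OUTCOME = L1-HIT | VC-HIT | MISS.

OUTCOME = MISS

#0 0x77→b14/s0 MISS; vc=[]
#1 0x74→b14/s0 L1-HIT; vc=[]
#2 0x65→b12/s0 MISS; vc=[14]
#3 0x71→b14/s0 VC-HIT; vc=[12]
#4 0x76→b14/s0 L1-HIT; vc=[12]
#5 0x72→b14/s0 L1-HIT; vc=[12]
#6 0x25→b4/s0 MISS; vc=[12,14]
#7 0x77→b14/s0 VC-HIT; vc=[12,4]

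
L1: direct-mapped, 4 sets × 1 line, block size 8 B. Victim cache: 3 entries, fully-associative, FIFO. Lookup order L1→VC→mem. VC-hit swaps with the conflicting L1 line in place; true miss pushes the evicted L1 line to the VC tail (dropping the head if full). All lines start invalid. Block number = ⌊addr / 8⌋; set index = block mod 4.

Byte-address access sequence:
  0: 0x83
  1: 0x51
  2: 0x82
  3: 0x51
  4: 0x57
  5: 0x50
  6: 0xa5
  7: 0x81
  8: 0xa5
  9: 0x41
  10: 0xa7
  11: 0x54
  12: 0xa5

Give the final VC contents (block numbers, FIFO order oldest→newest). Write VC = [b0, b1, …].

  [0] addr=0x83 blk=16 s=0: MISS | VC []
  [1] addr=0x51 blk=10 s=2: MISS | VC []
  [2] addr=0x82 blk=16 s=0: L1-HIT | VC []
  [3] addr=0x51 blk=10 s=2: L1-HIT | VC []
  [4] addr=0x57 blk=10 s=2: L1-HIT | VC []
  [5] addr=0x50 blk=10 s=2: L1-HIT | VC []
  [6] addr=0xa5 blk=20 s=0: MISS | VC [16]
  [7] addr=0x81 blk=16 s=0: VC-HIT | VC [20]
  [8] addr=0xa5 blk=20 s=0: VC-HIT | VC [16]
  [9] addr=0x41 blk=8 s=0: MISS | VC [16, 20]
  [10] addr=0xa7 blk=20 s=0: VC-HIT | VC [16, 8]
  [11] addr=0x54 blk=10 s=2: L1-HIT | VC [16, 8]
  [12] addr=0xa5 blk=20 s=0: L1-HIT | VC [16, 8]

VC = [16, 8]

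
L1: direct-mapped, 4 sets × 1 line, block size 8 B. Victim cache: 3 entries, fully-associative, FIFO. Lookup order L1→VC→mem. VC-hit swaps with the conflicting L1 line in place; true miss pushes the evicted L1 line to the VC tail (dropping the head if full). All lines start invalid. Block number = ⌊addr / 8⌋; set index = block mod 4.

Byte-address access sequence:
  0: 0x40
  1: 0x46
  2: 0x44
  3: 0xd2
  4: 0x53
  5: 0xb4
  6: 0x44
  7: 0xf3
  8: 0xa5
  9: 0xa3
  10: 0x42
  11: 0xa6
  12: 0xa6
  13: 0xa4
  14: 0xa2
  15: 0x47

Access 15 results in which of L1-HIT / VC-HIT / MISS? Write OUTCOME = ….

  [0] addr=0x40 blk=8 s=0: MISS | VC []
  [1] addr=0x46 blk=8 s=0: L1-HIT | VC []
  [2] addr=0x44 blk=8 s=0: L1-HIT | VC []
  [3] addr=0xd2 blk=26 s=2: MISS | VC []
  [4] addr=0x53 blk=10 s=2: MISS | VC [26]
  [5] addr=0xb4 blk=22 s=2: MISS | VC [26, 10]
  [6] addr=0x44 blk=8 s=0: L1-HIT | VC [26, 10]
  [7] addr=0xf3 blk=30 s=2: MISS | VC [26, 10, 22]
  [8] addr=0xa5 blk=20 s=0: MISS | VC [10, 22, 8]
  [9] addr=0xa3 blk=20 s=0: L1-HIT | VC [10, 22, 8]
  [10] addr=0x42 blk=8 s=0: VC-HIT | VC [10, 22, 20]
  [11] addr=0xa6 blk=20 s=0: VC-HIT | VC [10, 22, 8]
  [12] addr=0xa6 blk=20 s=0: L1-HIT | VC [10, 22, 8]
  [13] addr=0xa4 blk=20 s=0: L1-HIT | VC [10, 22, 8]
  [14] addr=0xa2 blk=20 s=0: L1-HIT | VC [10, 22, 8]
  [15] addr=0x47 blk=8 s=0: VC-HIT | VC [10, 22, 20]

OUTCOME = VC-HIT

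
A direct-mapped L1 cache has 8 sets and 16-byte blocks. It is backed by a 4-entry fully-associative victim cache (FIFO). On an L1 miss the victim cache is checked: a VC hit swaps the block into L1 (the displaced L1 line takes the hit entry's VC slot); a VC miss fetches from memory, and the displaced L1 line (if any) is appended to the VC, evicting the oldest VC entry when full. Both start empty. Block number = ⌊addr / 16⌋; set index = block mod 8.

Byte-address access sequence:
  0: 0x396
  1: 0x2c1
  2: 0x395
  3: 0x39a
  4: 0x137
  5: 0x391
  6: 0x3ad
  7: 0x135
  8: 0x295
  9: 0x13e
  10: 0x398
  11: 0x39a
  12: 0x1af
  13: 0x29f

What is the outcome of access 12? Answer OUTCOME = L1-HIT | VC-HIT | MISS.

0: 0x396 (blk 57, set 1) → MISS  vc=[]
1: 0x2c1 (blk 44, set 4) → MISS  vc=[]
2: 0x395 (blk 57, set 1) → L1-HIT  vc=[]
3: 0x39a (blk 57, set 1) → L1-HIT  vc=[]
4: 0x137 (blk 19, set 3) → MISS  vc=[]
5: 0x391 (blk 57, set 1) → L1-HIT  vc=[]
6: 0x3ad (blk 58, set 2) → MISS  vc=[]
7: 0x135 (blk 19, set 3) → L1-HIT  vc=[]
8: 0x295 (blk 41, set 1) → MISS  vc=[57]
9: 0x13e (blk 19, set 3) → L1-HIT  vc=[57]
10: 0x398 (blk 57, set 1) → VC-HIT  vc=[41]
11: 0x39a (blk 57, set 1) → L1-HIT  vc=[41]
12: 0x1af (blk 26, set 2) → MISS  vc=[41, 58]
13: 0x29f (blk 41, set 1) → VC-HIT  vc=[57, 58]

OUTCOME = MISS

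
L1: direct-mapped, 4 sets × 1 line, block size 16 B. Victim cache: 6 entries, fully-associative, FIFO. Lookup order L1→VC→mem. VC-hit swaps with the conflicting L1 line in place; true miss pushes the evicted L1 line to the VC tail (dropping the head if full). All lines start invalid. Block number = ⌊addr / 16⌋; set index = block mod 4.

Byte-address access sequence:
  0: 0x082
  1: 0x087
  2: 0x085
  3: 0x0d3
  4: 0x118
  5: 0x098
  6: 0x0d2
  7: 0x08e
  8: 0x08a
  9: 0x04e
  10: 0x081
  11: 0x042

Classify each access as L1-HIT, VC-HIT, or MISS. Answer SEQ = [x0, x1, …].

SEQ = [MISS, L1-HIT, L1-HIT, MISS, MISS, MISS, VC-HIT, L1-HIT, L1-HIT, MISS, VC-HIT, VC-HIT]

0: 0x82 (blk 8, set 0) → MISS  vc=[]
1: 0x87 (blk 8, set 0) → L1-HIT  vc=[]
2: 0x85 (blk 8, set 0) → L1-HIT  vc=[]
3: 0xd3 (blk 13, set 1) → MISS  vc=[]
4: 0x118 (blk 17, set 1) → MISS  vc=[13]
5: 0x98 (blk 9, set 1) → MISS  vc=[13, 17]
6: 0xd2 (blk 13, set 1) → VC-HIT  vc=[9, 17]
7: 0x8e (blk 8, set 0) → L1-HIT  vc=[9, 17]
8: 0x8a (blk 8, set 0) → L1-HIT  vc=[9, 17]
9: 0x4e (blk 4, set 0) → MISS  vc=[9, 17, 8]
10: 0x81 (blk 8, set 0) → VC-HIT  vc=[9, 17, 4]
11: 0x42 (blk 4, set 0) → VC-HIT  vc=[9, 17, 8]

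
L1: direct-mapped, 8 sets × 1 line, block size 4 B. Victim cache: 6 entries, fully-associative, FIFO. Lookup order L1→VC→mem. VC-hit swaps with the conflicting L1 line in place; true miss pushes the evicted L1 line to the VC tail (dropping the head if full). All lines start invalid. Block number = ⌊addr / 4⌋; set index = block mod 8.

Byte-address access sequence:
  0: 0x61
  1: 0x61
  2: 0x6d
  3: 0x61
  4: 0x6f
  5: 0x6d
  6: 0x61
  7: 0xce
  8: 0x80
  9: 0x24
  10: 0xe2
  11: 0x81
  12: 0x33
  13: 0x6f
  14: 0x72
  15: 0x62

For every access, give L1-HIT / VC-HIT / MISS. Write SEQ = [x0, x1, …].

#0 0x61→b24/s0 MISS; vc=[]
#1 0x61→b24/s0 L1-HIT; vc=[]
#2 0x6d→b27/s3 MISS; vc=[]
#3 0x61→b24/s0 L1-HIT; vc=[]
#4 0x6f→b27/s3 L1-HIT; vc=[]
#5 0x6d→b27/s3 L1-HIT; vc=[]
#6 0x61→b24/s0 L1-HIT; vc=[]
#7 0xce→b51/s3 MISS; vc=[27]
#8 0x80→b32/s0 MISS; vc=[27,24]
#9 0x24→b9/s1 MISS; vc=[27,24]
#10 0xe2→b56/s0 MISS; vc=[27,24,32]
#11 0x81→b32/s0 VC-HIT; vc=[27,24,56]
#12 0x33→b12/s4 MISS; vc=[27,24,56]
#13 0x6f→b27/s3 VC-HIT; vc=[51,24,56]
#14 0x72→b28/s4 MISS; vc=[51,24,56,12]
#15 0x62→b24/s0 VC-HIT; vc=[51,32,56,12]

SEQ = [MISS, L1-HIT, MISS, L1-HIT, L1-HIT, L1-HIT, L1-HIT, MISS, MISS, MISS, MISS, VC-HIT, MISS, VC-HIT, MISS, VC-HIT]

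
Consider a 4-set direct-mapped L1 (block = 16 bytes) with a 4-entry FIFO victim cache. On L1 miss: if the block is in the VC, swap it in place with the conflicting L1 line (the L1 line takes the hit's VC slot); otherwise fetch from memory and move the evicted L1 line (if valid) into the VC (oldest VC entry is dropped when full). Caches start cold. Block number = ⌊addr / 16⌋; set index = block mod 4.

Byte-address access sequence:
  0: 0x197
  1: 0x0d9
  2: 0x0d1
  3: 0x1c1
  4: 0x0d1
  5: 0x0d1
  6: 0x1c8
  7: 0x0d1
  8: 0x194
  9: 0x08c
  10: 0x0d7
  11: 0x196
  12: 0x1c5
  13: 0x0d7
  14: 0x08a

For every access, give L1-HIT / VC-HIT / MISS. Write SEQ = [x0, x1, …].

SEQ = [MISS, MISS, L1-HIT, MISS, L1-HIT, L1-HIT, L1-HIT, L1-HIT, VC-HIT, MISS, VC-HIT, VC-HIT, VC-HIT, VC-HIT, VC-HIT]

#0 0x197→b25/s1 MISS; vc=[]
#1 0xd9→b13/s1 MISS; vc=[25]
#2 0xd1→b13/s1 L1-HIT; vc=[25]
#3 0x1c1→b28/s0 MISS; vc=[25]
#4 0xd1→b13/s1 L1-HIT; vc=[25]
#5 0xd1→b13/s1 L1-HIT; vc=[25]
#6 0x1c8→b28/s0 L1-HIT; vc=[25]
#7 0xd1→b13/s1 L1-HIT; vc=[25]
#8 0x194→b25/s1 VC-HIT; vc=[13]
#9 0x8c→b8/s0 MISS; vc=[13,28]
#10 0xd7→b13/s1 VC-HIT; vc=[25,28]
#11 0x196→b25/s1 VC-HIT; vc=[13,28]
#12 0x1c5→b28/s0 VC-HIT; vc=[13,8]
#13 0xd7→b13/s1 VC-HIT; vc=[25,8]
#14 0x8a→b8/s0 VC-HIT; vc=[25,28]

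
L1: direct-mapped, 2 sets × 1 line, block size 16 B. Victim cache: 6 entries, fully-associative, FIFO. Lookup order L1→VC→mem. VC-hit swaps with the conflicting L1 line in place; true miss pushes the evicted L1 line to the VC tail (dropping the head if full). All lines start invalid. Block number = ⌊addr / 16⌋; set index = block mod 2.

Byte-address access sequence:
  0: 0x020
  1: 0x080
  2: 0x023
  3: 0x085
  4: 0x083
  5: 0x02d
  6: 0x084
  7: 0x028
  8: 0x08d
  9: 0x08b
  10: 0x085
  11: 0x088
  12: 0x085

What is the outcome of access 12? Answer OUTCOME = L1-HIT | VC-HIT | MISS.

#0 0x20→b2/s0 MISS; vc=[]
#1 0x80→b8/s0 MISS; vc=[2]
#2 0x23→b2/s0 VC-HIT; vc=[8]
#3 0x85→b8/s0 VC-HIT; vc=[2]
#4 0x83→b8/s0 L1-HIT; vc=[2]
#5 0x2d→b2/s0 VC-HIT; vc=[8]
#6 0x84→b8/s0 VC-HIT; vc=[2]
#7 0x28→b2/s0 VC-HIT; vc=[8]
#8 0x8d→b8/s0 VC-HIT; vc=[2]
#9 0x8b→b8/s0 L1-HIT; vc=[2]
#10 0x85→b8/s0 L1-HIT; vc=[2]
#11 0x88→b8/s0 L1-HIT; vc=[2]
#12 0x85→b8/s0 L1-HIT; vc=[2]

OUTCOME = L1-HIT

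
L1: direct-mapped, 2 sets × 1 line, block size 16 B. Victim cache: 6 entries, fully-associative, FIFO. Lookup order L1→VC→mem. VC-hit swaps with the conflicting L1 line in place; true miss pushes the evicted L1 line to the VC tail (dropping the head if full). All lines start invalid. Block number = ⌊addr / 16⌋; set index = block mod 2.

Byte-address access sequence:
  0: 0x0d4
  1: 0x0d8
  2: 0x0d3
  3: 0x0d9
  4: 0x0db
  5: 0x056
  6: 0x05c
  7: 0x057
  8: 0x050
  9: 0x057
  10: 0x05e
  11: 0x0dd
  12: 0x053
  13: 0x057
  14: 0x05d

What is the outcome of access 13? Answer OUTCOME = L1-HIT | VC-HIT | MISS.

OUTCOME = L1-HIT

  [0] addr=0xd4 blk=13 s=1: MISS | VC []
  [1] addr=0xd8 blk=13 s=1: L1-HIT | VC []
  [2] addr=0xd3 blk=13 s=1: L1-HIT | VC []
  [3] addr=0xd9 blk=13 s=1: L1-HIT | VC []
  [4] addr=0xdb blk=13 s=1: L1-HIT | VC []
  [5] addr=0x56 blk=5 s=1: MISS | VC [13]
  [6] addr=0x5c blk=5 s=1: L1-HIT | VC [13]
  [7] addr=0x57 blk=5 s=1: L1-HIT | VC [13]
  [8] addr=0x50 blk=5 s=1: L1-HIT | VC [13]
  [9] addr=0x57 blk=5 s=1: L1-HIT | VC [13]
  [10] addr=0x5e blk=5 s=1: L1-HIT | VC [13]
  [11] addr=0xdd blk=13 s=1: VC-HIT | VC [5]
  [12] addr=0x53 blk=5 s=1: VC-HIT | VC [13]
  [13] addr=0x57 blk=5 s=1: L1-HIT | VC [13]
  [14] addr=0x5d blk=5 s=1: L1-HIT | VC [13]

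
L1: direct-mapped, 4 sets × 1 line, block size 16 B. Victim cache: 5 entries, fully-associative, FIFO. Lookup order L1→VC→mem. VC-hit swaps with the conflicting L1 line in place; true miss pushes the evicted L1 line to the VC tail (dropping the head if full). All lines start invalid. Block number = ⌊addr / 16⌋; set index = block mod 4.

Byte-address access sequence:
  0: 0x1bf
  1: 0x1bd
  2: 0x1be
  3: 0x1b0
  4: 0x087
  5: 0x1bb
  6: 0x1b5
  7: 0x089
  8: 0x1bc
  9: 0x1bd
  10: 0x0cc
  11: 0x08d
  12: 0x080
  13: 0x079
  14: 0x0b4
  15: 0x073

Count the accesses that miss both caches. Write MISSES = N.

0: 0x1bf (blk 27, set 3) → MISS  vc=[]
1: 0x1bd (blk 27, set 3) → L1-HIT  vc=[]
2: 0x1be (blk 27, set 3) → L1-HIT  vc=[]
3: 0x1b0 (blk 27, set 3) → L1-HIT  vc=[]
4: 0x87 (blk 8, set 0) → MISS  vc=[]
5: 0x1bb (blk 27, set 3) → L1-HIT  vc=[]
6: 0x1b5 (blk 27, set 3) → L1-HIT  vc=[]
7: 0x89 (blk 8, set 0) → L1-HIT  vc=[]
8: 0x1bc (blk 27, set 3) → L1-HIT  vc=[]
9: 0x1bd (blk 27, set 3) → L1-HIT  vc=[]
10: 0xcc (blk 12, set 0) → MISS  vc=[8]
11: 0x8d (blk 8, set 0) → VC-HIT  vc=[12]
12: 0x80 (blk 8, set 0) → L1-HIT  vc=[12]
13: 0x79 (blk 7, set 3) → MISS  vc=[12, 27]
14: 0xb4 (blk 11, set 3) → MISS  vc=[12, 27, 7]
15: 0x73 (blk 7, set 3) → VC-HIT  vc=[12, 27, 11]

MISSES = 5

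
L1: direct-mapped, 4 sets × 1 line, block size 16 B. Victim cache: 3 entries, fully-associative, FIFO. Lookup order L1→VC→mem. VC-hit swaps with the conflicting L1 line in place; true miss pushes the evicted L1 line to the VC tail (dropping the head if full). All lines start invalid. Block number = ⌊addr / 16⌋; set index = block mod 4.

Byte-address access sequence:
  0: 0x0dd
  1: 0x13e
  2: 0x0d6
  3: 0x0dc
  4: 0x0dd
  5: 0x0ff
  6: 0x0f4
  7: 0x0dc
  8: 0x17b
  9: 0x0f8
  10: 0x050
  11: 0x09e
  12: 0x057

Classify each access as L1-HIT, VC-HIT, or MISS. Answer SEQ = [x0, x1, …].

SEQ = [MISS, MISS, L1-HIT, L1-HIT, L1-HIT, MISS, L1-HIT, L1-HIT, MISS, VC-HIT, MISS, MISS, VC-HIT]

0: 0xdd (blk 13, set 1) → MISS  vc=[]
1: 0x13e (blk 19, set 3) → MISS  vc=[]
2: 0xd6 (blk 13, set 1) → L1-HIT  vc=[]
3: 0xdc (blk 13, set 1) → L1-HIT  vc=[]
4: 0xdd (blk 13, set 1) → L1-HIT  vc=[]
5: 0xff (blk 15, set 3) → MISS  vc=[19]
6: 0xf4 (blk 15, set 3) → L1-HIT  vc=[19]
7: 0xdc (blk 13, set 1) → L1-HIT  vc=[19]
8: 0x17b (blk 23, set 3) → MISS  vc=[19, 15]
9: 0xf8 (blk 15, set 3) → VC-HIT  vc=[19, 23]
10: 0x50 (blk 5, set 1) → MISS  vc=[19, 23, 13]
11: 0x9e (blk 9, set 1) → MISS  vc=[23, 13, 5]
12: 0x57 (blk 5, set 1) → VC-HIT  vc=[23, 13, 9]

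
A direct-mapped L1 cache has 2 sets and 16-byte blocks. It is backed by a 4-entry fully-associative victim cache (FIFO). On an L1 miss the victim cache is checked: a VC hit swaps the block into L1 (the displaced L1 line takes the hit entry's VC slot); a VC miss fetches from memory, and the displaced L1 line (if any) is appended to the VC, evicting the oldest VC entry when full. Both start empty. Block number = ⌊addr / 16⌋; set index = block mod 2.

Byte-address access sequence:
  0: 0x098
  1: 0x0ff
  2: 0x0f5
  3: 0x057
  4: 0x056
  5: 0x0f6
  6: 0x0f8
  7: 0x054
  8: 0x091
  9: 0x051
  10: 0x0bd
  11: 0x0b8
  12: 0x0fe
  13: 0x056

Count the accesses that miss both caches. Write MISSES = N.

MISSES = 4

0: 0x98 (blk 9, set 1) → MISS  vc=[]
1: 0xff (blk 15, set 1) → MISS  vc=[9]
2: 0xf5 (blk 15, set 1) → L1-HIT  vc=[9]
3: 0x57 (blk 5, set 1) → MISS  vc=[9, 15]
4: 0x56 (blk 5, set 1) → L1-HIT  vc=[9, 15]
5: 0xf6 (blk 15, set 1) → VC-HIT  vc=[9, 5]
6: 0xf8 (blk 15, set 1) → L1-HIT  vc=[9, 5]
7: 0x54 (blk 5, set 1) → VC-HIT  vc=[9, 15]
8: 0x91 (blk 9, set 1) → VC-HIT  vc=[5, 15]
9: 0x51 (blk 5, set 1) → VC-HIT  vc=[9, 15]
10: 0xbd (blk 11, set 1) → MISS  vc=[9, 15, 5]
11: 0xb8 (blk 11, set 1) → L1-HIT  vc=[9, 15, 5]
12: 0xfe (blk 15, set 1) → VC-HIT  vc=[9, 11, 5]
13: 0x56 (blk 5, set 1) → VC-HIT  vc=[9, 11, 15]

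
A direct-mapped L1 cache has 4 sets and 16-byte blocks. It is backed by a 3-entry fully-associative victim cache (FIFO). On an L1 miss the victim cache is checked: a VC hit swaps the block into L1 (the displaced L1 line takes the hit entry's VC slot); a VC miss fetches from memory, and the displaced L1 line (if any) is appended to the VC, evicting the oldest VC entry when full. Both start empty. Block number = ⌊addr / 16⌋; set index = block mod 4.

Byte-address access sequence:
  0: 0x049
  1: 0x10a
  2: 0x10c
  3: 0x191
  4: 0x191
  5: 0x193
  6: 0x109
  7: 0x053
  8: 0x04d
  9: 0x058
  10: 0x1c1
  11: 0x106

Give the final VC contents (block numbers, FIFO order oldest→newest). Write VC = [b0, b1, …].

  [0] addr=0x49 blk=4 s=0: MISS | VC []
  [1] addr=0x10a blk=16 s=0: MISS | VC [4]
  [2] addr=0x10c blk=16 s=0: L1-HIT | VC [4]
  [3] addr=0x191 blk=25 s=1: MISS | VC [4]
  [4] addr=0x191 blk=25 s=1: L1-HIT | VC [4]
  [5] addr=0x193 blk=25 s=1: L1-HIT | VC [4]
  [6] addr=0x109 blk=16 s=0: L1-HIT | VC [4]
  [7] addr=0x53 blk=5 s=1: MISS | VC [4, 25]
  [8] addr=0x4d blk=4 s=0: VC-HIT | VC [16, 25]
  [9] addr=0x58 blk=5 s=1: L1-HIT | VC [16, 25]
  [10] addr=0x1c1 blk=28 s=0: MISS | VC [16, 25, 4]
  [11] addr=0x106 blk=16 s=0: VC-HIT | VC [28, 25, 4]

VC = [28, 25, 4]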